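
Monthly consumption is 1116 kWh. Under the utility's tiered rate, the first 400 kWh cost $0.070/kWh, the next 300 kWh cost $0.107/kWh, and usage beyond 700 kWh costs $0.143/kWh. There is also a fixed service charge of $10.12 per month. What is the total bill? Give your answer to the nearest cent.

First 400 kWh × $0.070 = $28.00
Next 300 kWh × $0.107 = $32.10
Remaining 416 kWh × $0.143 = $59.49
Energy charge = $119.59; + service $10.12 = $129.71

$129.71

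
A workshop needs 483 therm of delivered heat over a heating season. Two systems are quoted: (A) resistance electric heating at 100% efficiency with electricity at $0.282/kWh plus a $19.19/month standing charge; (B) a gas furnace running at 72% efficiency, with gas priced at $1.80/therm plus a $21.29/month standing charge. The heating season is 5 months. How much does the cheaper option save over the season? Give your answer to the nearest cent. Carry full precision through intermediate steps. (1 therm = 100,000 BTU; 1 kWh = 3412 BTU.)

$2773.97

Heat load = 483 therm × 100,000 = 48,300,000 BTU
Gas: input = 48,300,000 / 0.72 = 67,083,333 BTU = 670.8 therm → 670.8 × $1.80 = $1,207.50; + 5 × $21.29 standing = $1,313.95
Electric: 48,300,000 BTU / 3412 = 14,160 kWh → × $0.282 = $3,991.97; + 5 × $19.19 standing = $4,087.92
Difference = |$1,313.95 − $4,087.92| = $2,773.97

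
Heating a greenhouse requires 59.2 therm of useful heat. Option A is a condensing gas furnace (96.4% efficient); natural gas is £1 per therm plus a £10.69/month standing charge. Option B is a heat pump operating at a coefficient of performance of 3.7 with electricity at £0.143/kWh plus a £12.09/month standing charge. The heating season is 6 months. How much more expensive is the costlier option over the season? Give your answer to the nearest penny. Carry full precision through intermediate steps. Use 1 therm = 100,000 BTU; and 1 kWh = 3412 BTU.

£14.05

Heat load = 59.2 therm × 100,000 = 5,920,000 BTU
Gas: input = 5,920,000 / 0.964 = 6,141,079 BTU = 61.41 therm → 61.41 × £1 = £61.41; + 6 × £10.69 standing = £125.55
Heat pump: 5,920,000 BTU / 3412 = 1,735 kWh heat; / 3.7 = 468.9 kWh in → × £0.143 = £67.06; + 6 × £12.09 standing = £139.60
Difference = |£125.55 − £139.60| = £14.05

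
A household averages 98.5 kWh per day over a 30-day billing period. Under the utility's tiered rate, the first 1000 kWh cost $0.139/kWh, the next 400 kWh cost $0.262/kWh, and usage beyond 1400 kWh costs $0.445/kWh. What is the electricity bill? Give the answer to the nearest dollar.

$936

Usage = 98.5 kWh/day × 30 days = 2955 kWh
First 1000 kWh × $0.139 = $139.00
Next 400 kWh × $0.262 = $104.80
Remaining 1555 kWh × $0.445 = $691.98
Total = $935.78 ≈ $936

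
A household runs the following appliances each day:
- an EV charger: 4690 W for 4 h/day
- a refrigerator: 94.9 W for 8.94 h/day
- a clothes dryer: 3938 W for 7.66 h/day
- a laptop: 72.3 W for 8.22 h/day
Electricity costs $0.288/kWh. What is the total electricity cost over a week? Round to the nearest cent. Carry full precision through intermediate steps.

EV charger: 4690 W × 4 h × 7 d = 131,320 Wh = 131.3 kWh
refrigerator: 94.9 W × 8.94 h × 7 d = 5,939 Wh = 5.939 kWh
clothes dryer: 3938 W × 7.66 h × 7 d = 211,156 Wh = 211.2 kWh
laptop: 72.3 W × 8.22 h × 7 d = 4,160 Wh = 4.16 kWh
Total energy = 131.3 + 5.939 + 211.2 + 4.16 = 352.6 kWh
Cost = 352.6 kWh × $0.288 = $101.54

$101.54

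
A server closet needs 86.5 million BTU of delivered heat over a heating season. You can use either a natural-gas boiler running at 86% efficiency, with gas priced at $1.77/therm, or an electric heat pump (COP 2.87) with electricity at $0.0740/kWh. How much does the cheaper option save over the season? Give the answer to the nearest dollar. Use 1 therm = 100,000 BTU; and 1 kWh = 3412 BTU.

Heat load = 86.5 × 10⁶ BTU = 86,500,000 BTU
Gas: input = 86,500,000 / 0.86 = 100,581,395 BTU = 1,006 therm → 1,006 × $1.77 = $1,780.29
Heat pump: 86,500,000 BTU / 3412 = 25,350 kWh heat; / 2.87 = 8,833 kWh in → × $0.0740 = $653.67
Difference = |$1,780.29 − $653.67| = $1,126.62 ≈ $1127

$1127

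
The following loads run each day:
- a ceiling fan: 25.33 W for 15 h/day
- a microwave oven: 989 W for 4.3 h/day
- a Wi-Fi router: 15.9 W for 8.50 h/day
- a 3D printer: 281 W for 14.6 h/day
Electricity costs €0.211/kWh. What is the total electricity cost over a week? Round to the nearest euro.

ceiling fan: 25.33 W × 15 h × 7 d = 2,660 Wh = 2.66 kWh
microwave oven: 989 W × 4.3 h × 7 d = 29,769 Wh = 29.77 kWh
Wi-Fi router: 15.9 W × 8.50 h × 7 d = 946 Wh = 0.9461 kWh
3D printer: 281 W × 14.6 h × 7 d = 28,718 Wh = 28.72 kWh
Total energy = 2.66 + 29.77 + 0.9461 + 28.72 = 62.09 kWh
Cost = 62.09 kWh × €0.211 = €13.10 ≈ €13

€13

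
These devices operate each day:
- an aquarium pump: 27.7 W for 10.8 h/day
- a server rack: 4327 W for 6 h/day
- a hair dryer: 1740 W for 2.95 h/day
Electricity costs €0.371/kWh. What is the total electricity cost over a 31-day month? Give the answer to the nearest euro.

aquarium pump: 27.7 W × 10.8 h × 31 d = 9,274 Wh = 9.274 kWh
server rack: 4327 W × 6 h × 31 d = 804,822 Wh = 804.8 kWh
hair dryer: 1740 W × 2.95 h × 31 d = 159,123 Wh = 159.1 kWh
Total energy = 9.274 + 804.8 + 159.1 = 973.2 kWh
Cost = 973.2 kWh × €0.371 = €361.06 ≈ €361

€361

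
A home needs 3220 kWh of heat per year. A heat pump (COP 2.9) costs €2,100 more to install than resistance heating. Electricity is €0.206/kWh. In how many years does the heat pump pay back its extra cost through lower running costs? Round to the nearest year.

5 years

Resistance: 3220 kWh × €0.206 = €663.32/yr
Heat pump: 3220 / 2.9 = 1110 kWh in → × €0.206 = €228.73/yr
Annual savings = €434.59
Payback = €2,100 / €434.59 = 4.83 years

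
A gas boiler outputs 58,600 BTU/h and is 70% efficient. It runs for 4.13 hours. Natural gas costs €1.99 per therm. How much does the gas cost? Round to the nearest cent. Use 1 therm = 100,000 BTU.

Heat delivered = 58,600 BTU/h × 4.13 h = 242,018 BTU
Gas input = 242,018 / 0.70 = 345,740 BTU
= 345,740 / 100,000 = 3.457 therm
Cost = 3.457 × €1.99/therm = €6.88

€6.88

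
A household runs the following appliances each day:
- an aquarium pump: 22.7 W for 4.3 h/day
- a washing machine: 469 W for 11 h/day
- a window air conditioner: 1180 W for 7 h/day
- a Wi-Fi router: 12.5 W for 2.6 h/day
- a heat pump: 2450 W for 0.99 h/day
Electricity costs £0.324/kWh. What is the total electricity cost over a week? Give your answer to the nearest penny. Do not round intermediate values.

£36.23

aquarium pump: 22.7 W × 4.3 h × 7 d = 683 Wh = 0.6833 kWh
washing machine: 469 W × 11 h × 7 d = 36,113 Wh = 36.11 kWh
window air conditioner: 1180 W × 7 h × 7 d = 57,820 Wh = 57.82 kWh
Wi-Fi router: 12.5 W × 2.6 h × 7 d = 228 Wh = 0.2275 kWh
heat pump: 2450 W × 0.99 h × 7 d = 16,978 Wh = 16.98 kWh
Total energy = 0.6833 + 36.11 + 57.82 + 0.2275 + 16.98 = 111.8 kWh
Cost = 111.8 kWh × £0.324 = £36.23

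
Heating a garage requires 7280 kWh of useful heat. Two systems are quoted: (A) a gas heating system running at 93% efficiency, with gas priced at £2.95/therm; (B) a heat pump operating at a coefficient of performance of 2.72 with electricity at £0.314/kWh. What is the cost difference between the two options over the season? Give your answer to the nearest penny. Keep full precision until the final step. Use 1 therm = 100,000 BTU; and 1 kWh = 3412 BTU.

Heat load = 7280 kWh × 3412 = 24,839,360 BTU
Gas: input = 24,839,360 / 0.93 = 26,708,989 BTU = 267.1 therm → 267.1 × £2.95 = £787.92
Heat pump: 24,839,360 BTU / 3412 = 7,280 kWh heat; / 2.72 = 2,676 kWh in → × £0.314 = £840.41
Difference = |£787.92 − £840.41| = £52.50

£52.50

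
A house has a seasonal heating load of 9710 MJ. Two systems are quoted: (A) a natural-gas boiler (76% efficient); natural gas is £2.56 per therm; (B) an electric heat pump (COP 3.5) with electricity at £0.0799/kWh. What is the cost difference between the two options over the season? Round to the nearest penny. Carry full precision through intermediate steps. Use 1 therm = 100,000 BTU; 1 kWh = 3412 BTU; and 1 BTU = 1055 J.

£248.44

Heat load = 9710 MJ = 9,710,000,000 J / 1055 = 9,203,791 BTU
Gas: input = 9,203,791 / 0.76 = 12,110,252 BTU = 121.1 therm → 121.1 × £2.56 = £310.02
Heat pump: 9,203,791 BTU / 3412 = 2,697 kWh heat; / 3.5 = 770.7 kWh in → × £0.0799 = £61.58
Difference = |£310.02 − £61.58| = £248.44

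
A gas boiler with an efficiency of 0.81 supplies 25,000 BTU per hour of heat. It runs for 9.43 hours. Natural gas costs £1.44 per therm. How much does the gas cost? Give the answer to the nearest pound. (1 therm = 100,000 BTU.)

Heat delivered = 25,000 BTU/h × 9.43 h = 235,750 BTU
Gas input = 235,750 / 0.81 = 291,049 BTU
= 291,049 / 100,000 = 2.91 therm
Cost = 2.91 × £1.44/therm = £4.19 ≈ £4

£4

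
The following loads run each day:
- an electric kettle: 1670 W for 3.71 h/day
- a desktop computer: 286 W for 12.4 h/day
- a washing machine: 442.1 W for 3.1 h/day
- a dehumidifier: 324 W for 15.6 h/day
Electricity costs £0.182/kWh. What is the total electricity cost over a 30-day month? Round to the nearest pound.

electric kettle: 1670 W × 3.71 h × 30 d = 185,871 Wh = 185.9 kWh
desktop computer: 286 W × 12.4 h × 30 d = 106,392 Wh = 106.4 kWh
washing machine: 442.1 W × 3.1 h × 30 d = 41,115 Wh = 41.12 kWh
dehumidifier: 324 W × 15.6 h × 30 d = 151,632 Wh = 151.6 kWh
Total energy = 185.9 + 106.4 + 41.12 + 151.6 = 485 kWh
Cost = 485 kWh × £0.182 = £88.27 ≈ £88

£88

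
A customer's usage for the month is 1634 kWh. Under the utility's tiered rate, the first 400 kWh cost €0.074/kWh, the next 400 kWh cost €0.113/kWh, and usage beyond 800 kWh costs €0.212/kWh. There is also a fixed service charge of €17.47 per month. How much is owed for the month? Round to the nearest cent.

€269.08

First 400 kWh × €0.074 = €29.60
Next 400 kWh × €0.113 = €45.20
Remaining 834 kWh × €0.212 = €176.81
Energy charge = €251.61; + service €17.47 = €269.08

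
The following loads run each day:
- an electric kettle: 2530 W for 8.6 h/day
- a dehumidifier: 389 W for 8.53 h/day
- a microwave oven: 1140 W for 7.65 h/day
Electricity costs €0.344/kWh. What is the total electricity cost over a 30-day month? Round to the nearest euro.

€349

electric kettle: 2530 W × 8.6 h × 30 d = 652,740 Wh = 652.7 kWh
dehumidifier: 389 W × 8.53 h × 30 d = 99,545 Wh = 99.55 kWh
microwave oven: 1140 W × 7.65 h × 30 d = 261,630 Wh = 261.6 kWh
Total energy = 652.7 + 99.55 + 261.6 = 1,014 kWh
Cost = 1,014 kWh × €0.344 = €348.79 ≈ €349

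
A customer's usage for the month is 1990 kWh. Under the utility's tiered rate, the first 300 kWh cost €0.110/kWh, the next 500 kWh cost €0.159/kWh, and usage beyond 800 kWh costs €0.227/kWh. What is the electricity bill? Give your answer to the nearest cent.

First 300 kWh × €0.110 = €33.00
Next 500 kWh × €0.159 = €79.50
Remaining 1190 kWh × €0.227 = €270.13
Total = €382.63

€382.63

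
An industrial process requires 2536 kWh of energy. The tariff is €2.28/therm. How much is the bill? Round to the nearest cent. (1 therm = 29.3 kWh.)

2536 kWh × (0.03413 therm/kWh) = 86.55 therm
Cost = 86.55 therm × €2.28/therm = €197.34

€197.34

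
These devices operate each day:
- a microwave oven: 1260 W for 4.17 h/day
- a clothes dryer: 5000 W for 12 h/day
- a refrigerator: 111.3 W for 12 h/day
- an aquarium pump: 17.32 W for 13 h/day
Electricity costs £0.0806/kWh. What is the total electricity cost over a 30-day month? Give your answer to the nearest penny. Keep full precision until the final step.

£161.56

microwave oven: 1260 W × 4.17 h × 30 d = 157,626 Wh = 157.6 kWh
clothes dryer: 5000 W × 12 h × 30 d = 1,800,000 Wh = 1,800 kWh
refrigerator: 111.3 W × 12 h × 30 d = 40,068 Wh = 40.07 kWh
aquarium pump: 17.32 W × 13 h × 30 d = 6,755 Wh = 6.755 kWh
Total energy = 157.6 + 1,800 + 40.07 + 6.755 = 2,004 kWh
Cost = 2,004 kWh × £0.0806 = £161.56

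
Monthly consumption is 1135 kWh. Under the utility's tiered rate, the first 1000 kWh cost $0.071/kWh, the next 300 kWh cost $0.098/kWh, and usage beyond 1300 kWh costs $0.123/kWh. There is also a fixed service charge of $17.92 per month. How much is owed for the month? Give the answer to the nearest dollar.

$102

First 1000 kWh × $0.071 = $71.00
Next 135 kWh × $0.098 = $13.23
Remaining tier: 0 kWh (not reached)
Energy charge = $84.23; + service $17.92 = $102.15 ≈ $102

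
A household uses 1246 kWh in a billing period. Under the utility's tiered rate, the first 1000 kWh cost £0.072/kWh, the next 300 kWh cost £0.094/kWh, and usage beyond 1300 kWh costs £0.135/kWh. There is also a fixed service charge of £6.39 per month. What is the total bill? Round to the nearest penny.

£101.51

First 1000 kWh × £0.072 = £72.00
Next 246 kWh × £0.094 = £23.12
Remaining tier: 0 kWh (not reached)
Energy charge = £95.12; + service £6.39 = £101.51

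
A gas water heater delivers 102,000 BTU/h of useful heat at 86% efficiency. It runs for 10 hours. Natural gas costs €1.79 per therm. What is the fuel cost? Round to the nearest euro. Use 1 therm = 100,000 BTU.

€21

Heat delivered = 102,000 BTU/h × 10 h = 1,020,000 BTU
Gas input = 1,020,000 / 0.86 = 1,186,047 BTU
= 1,186,047 / 100,000 = 11.86 therm
Cost = 11.86 × €1.79/therm = €21.23 ≈ €21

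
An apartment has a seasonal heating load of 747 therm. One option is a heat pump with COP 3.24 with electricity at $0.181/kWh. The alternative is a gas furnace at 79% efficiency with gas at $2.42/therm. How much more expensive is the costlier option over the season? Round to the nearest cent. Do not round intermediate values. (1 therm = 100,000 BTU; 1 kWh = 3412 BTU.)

Heat load = 747 therm × 100,000 = 74,700,000 BTU
Gas: input = 74,700,000 / 0.79 = 94,556,962 BTU = 945.6 therm → 945.6 × $2.42 = $2,288.28
Heat pump: 74,700,000 BTU / 3412 = 21,890 kWh heat; / 3.24 = 6,757 kWh in → × $0.181 = $1,223.05
Difference = |$2,288.28 − $1,223.05| = $1,065.23

$1065.23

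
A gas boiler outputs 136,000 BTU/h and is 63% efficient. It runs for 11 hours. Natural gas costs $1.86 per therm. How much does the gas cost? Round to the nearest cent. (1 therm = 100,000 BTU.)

Heat delivered = 136,000 BTU/h × 11 h = 1,496,000 BTU
Gas input = 1,496,000 / 0.630 = 2,374,603 BTU
= 2,374,603 / 100,000 = 23.75 therm
Cost = 23.75 × $1.86/therm = $44.17

$44.17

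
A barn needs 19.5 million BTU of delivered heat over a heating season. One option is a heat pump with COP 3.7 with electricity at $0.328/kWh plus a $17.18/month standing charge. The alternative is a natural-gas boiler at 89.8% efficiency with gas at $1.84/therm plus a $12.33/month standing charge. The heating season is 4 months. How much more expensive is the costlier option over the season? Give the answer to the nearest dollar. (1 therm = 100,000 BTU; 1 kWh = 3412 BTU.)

$126

Heat load = 19.5 × 10⁶ BTU = 19,500,000 BTU
Gas: input = 19,500,000 / 0.898 = 21,714,922 BTU = 217.1 therm → 217.1 × $1.84 = $399.55; + 4 × $12.33 standing = $448.87
Heat pump: 19,500,000 BTU / 3412 = 5,715 kWh heat; / 3.7 = 1,545 kWh in → × $0.328 = $506.64; + 4 × $17.18 standing = $575.36
Difference = |$448.87 − $575.36| = $126.48 ≈ $126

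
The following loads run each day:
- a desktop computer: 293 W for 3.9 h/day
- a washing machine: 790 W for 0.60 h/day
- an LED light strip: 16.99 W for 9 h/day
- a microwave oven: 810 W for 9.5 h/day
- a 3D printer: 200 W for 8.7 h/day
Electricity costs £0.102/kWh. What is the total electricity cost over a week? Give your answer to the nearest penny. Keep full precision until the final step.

desktop computer: 293 W × 3.9 h × 7 d = 7,999 Wh = 7.999 kWh
washing machine: 790 W × 0.60 h × 7 d = 3,318 Wh = 3.318 kWh
LED light strip: 16.99 W × 9 h × 7 d = 1,070 Wh = 1.07 kWh
microwave oven: 810 W × 9.5 h × 7 d = 53,865 Wh = 53.87 kWh
3D printer: 200 W × 8.7 h × 7 d = 12,180 Wh = 12.18 kWh
Total energy = 7.999 + 3.318 + 1.07 + 53.87 + 12.18 = 78.43 kWh
Cost = 78.43 kWh × £0.102 = £8.00

£8.00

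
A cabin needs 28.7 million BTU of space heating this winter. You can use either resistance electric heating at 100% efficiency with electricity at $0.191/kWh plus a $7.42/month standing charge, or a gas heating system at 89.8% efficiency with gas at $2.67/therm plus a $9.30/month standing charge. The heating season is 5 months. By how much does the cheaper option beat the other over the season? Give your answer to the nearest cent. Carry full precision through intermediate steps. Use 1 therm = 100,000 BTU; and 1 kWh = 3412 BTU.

$743.86

Heat load = 28.7 × 10⁶ BTU = 28,700,000 BTU
Gas: input = 28,700,000 / 0.898 = 31,959,911 BTU = 319.6 therm → 319.6 × $2.67 = $853.33; + 5 × $9.30 standing = $899.83
Electric: 28,700,000 BTU / 3412 = 8,411 kWh → × $0.191 = $1,606.59; + 5 × $7.42 standing = $1,643.69
Difference = |$899.83 − $1,643.69| = $743.86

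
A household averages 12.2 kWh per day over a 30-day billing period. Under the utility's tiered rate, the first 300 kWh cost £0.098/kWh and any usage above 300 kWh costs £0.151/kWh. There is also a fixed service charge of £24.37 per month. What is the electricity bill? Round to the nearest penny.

£63.74

Usage = 12.2 kWh/day × 30 days = 366 kWh
First 300 kWh × £0.098 = £29.40
Remaining 66 kWh × £0.151 = £9.97
Energy charge = £39.37; + service £24.37 = £63.74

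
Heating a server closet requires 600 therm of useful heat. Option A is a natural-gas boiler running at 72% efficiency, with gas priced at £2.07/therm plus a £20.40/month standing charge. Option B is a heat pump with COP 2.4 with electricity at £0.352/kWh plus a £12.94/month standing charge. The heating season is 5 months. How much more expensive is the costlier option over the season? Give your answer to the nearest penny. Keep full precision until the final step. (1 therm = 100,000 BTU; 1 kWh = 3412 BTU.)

£816.83

Heat load = 600 therm × 100,000 = 60,000,000 BTU
Gas: input = 60,000,000 / 0.72 = 83,333,333 BTU = 833.3 therm → 833.3 × £2.07 = £1,725.00; + 5 × £20.40 standing = £1,827.00
Heat pump: 60,000,000 BTU / 3412 = 17,580 kWh heat; / 2.4 = 7,327 kWh in → × £0.352 = £2,579.13; + 5 × £12.94 standing = £2,643.83
Difference = |£1,827.00 − £2,643.83| = £816.83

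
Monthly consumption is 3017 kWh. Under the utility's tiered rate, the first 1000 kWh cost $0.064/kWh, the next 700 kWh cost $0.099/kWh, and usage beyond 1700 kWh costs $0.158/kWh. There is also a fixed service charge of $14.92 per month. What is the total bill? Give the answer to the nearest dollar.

$356

First 1000 kWh × $0.064 = $64.00
Next 700 kWh × $0.099 = $69.30
Remaining 1317 kWh × $0.158 = $208.09
Energy charge = $341.39; + service $14.92 = $356.31 ≈ $356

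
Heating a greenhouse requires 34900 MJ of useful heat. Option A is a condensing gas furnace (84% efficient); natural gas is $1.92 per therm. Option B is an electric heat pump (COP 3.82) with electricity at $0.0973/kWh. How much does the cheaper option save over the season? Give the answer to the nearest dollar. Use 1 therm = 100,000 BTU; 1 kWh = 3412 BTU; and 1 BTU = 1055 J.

Heat load = 34900 MJ = 34,900,000,000 J / 1055 = 33,080,569 BTU
Gas: input = 33,080,569 / 0.84 = 39,381,629 BTU = 393.8 therm → 393.8 × $1.92 = $756.13
Heat pump: 33,080,569 BTU / 3412 = 9,695 kWh heat; / 3.82 = 2,538 kWh in → × $0.0973 = $246.95
Difference = |$756.13 − $246.95| = $509.17 ≈ $509

$509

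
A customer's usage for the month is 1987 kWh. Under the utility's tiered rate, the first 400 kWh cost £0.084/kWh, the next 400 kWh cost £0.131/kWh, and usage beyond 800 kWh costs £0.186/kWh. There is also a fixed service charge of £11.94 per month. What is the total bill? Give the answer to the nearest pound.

£319

First 400 kWh × £0.084 = £33.60
Next 400 kWh × £0.131 = £52.40
Remaining 1187 kWh × £0.186 = £220.78
Energy charge = £306.78; + service £11.94 = £318.72 ≈ £319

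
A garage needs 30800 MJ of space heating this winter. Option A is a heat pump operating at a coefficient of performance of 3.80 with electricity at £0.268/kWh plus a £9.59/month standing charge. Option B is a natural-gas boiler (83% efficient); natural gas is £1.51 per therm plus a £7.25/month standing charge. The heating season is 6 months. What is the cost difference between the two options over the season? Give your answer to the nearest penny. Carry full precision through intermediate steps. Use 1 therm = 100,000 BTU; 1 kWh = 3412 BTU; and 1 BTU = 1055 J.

£86.36

Heat load = 30800 MJ = 30,800,000,000 J / 1055 = 29,194,313 BTU
Gas: input = 29,194,313 / 0.83 = 35,173,871 BTU = 351.7 therm → 351.7 × £1.51 = £531.13; + 6 × £7.25 standing = £574.63
Heat pump: 29,194,313 BTU / 3412 = 8,556 kWh heat; / 3.80 = 2,252 kWh in → × £0.268 = £603.45; + 6 × £9.59 standing = £660.99
Difference = |£574.63 − £660.99| = £86.36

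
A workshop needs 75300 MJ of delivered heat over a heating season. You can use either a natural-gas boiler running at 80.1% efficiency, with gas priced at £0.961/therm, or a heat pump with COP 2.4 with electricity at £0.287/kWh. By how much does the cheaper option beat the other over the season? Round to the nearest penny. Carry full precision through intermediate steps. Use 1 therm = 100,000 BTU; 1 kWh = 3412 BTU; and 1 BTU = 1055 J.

Heat load = 75300 MJ = 75,300,000,000 J / 1055 = 71,374,408 BTU
Gas: input = 71,374,408 / 0.801 = 89,106,626 BTU = 891.1 therm → 891.1 × £0.961 = £856.31
Heat pump: 71,374,408 BTU / 3412 = 20,920 kWh heat; / 2.4 = 8,716 kWh in → × £0.287 = £2,501.52
Difference = |£856.31 − £2,501.52| = £1,645.21

£1645.21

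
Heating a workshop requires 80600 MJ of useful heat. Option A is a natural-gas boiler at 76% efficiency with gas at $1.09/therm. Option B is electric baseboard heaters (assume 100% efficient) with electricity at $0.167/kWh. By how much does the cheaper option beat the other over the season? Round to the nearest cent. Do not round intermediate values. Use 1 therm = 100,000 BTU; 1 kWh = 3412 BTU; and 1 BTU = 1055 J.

$2643.59

Heat load = 80600 MJ = 80,600,000,000 J / 1055 = 76,398,104 BTU
Gas: input = 76,398,104 / 0.760 = 100,523,821 BTU = 1,005 therm → 1,005 × $1.09 = $1,095.71
Electric: 76,398,104 BTU / 3412 = 22,390 kWh → × $0.167 = $3,739.30
Difference = |$1,095.71 − $3,739.30| = $2,643.59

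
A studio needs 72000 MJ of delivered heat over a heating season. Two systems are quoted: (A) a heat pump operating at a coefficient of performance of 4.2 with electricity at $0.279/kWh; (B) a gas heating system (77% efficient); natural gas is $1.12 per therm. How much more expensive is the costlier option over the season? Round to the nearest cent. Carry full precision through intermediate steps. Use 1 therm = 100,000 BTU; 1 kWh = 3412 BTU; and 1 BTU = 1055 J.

Heat load = 72000 MJ = 72,000,000,000 J / 1055 = 68,246,445 BTU
Gas: input = 68,246,445 / 0.77 = 88,631,747 BTU = 886.3 therm → 886.3 × $1.12 = $992.68
Heat pump: 68,246,445 BTU / 3412 = 20,000 kWh heat; / 4.2 = 4,762 kWh in → × $0.279 = $1,328.70
Difference = |$992.68 − $1,328.70| = $336.02

$336.02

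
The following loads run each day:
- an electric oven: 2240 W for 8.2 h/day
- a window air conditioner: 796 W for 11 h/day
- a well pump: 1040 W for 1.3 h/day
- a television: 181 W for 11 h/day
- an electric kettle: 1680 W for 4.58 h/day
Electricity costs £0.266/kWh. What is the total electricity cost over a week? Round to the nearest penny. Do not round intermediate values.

electric oven: 2240 W × 8.2 h × 7 d = 128,576 Wh = 128.6 kWh
window air conditioner: 796 W × 11 h × 7 d = 61,292 Wh = 61.29 kWh
well pump: 1040 W × 1.3 h × 7 d = 9,464 Wh = 9.464 kWh
television: 181 W × 11 h × 7 d = 13,937 Wh = 13.94 kWh
electric kettle: 1680 W × 4.58 h × 7 d = 53,861 Wh = 53.86 kWh
Total energy = 128.6 + 61.29 + 9.464 + 13.94 + 53.86 = 267.1 kWh
Cost = 267.1 kWh × £0.266 = £71.06

£71.06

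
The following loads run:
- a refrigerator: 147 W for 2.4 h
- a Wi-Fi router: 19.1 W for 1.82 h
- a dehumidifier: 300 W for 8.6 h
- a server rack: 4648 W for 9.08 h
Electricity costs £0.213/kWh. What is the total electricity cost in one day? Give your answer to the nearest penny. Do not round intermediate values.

refrigerator: 147 W × 2.4 h = 353 Wh = 0.3528 kWh
Wi-Fi router: 19.1 W × 1.82 h = 35 Wh = 0.03476 kWh
dehumidifier: 300 W × 8.6 h = 2,580 Wh = 2.58 kWh
server rack: 4648 W × 9.08 h = 42,204 Wh = 42.2 kWh
Total energy = 0.3528 + 0.03476 + 2.58 + 42.2 = 45.17 kWh
Cost = 45.17 kWh × £0.213 = £9.62

£9.62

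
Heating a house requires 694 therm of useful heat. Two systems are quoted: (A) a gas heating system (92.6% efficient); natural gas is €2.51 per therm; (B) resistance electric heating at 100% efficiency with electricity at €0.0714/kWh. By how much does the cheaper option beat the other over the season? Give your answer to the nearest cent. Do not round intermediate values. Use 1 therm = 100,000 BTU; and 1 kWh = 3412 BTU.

€428.87

Heat load = 694 therm × 100,000 = 69,400,000 BTU
Gas: input = 69,400,000 / 0.926 = 74,946,004 BTU = 749.5 therm → 749.5 × €2.51 = €1,881.14
Electric: 69,400,000 BTU / 3412 = 20,340 kWh → × €0.0714 = €1,452.27
Difference = |€1,881.14 − €1,452.27| = €428.87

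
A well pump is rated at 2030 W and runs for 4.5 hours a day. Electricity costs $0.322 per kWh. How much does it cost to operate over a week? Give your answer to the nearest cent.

$20.59

Energy = 2030 W × 4.5 h/day × 7 days = 63,945 Wh = 63.95 kWh
Cost = 63.95 kWh × $0.322/kWh = $20.59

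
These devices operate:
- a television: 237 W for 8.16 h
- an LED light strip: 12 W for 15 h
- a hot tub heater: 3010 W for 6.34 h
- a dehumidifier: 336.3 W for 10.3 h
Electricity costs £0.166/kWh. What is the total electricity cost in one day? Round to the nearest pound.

£4

television: 237 W × 8.16 h = 1,934 Wh = 1.934 kWh
LED light strip: 12 W × 15 h = 180 Wh = 0.18 kWh
hot tub heater: 3010 W × 6.34 h = 19,083 Wh = 19.08 kWh
dehumidifier: 336.3 W × 10.3 h = 3,464 Wh = 3.464 kWh
Total energy = 1.934 + 0.18 + 19.08 + 3.464 = 24.66 kWh
Cost = 24.66 kWh × £0.166 = £4.09 ≈ £4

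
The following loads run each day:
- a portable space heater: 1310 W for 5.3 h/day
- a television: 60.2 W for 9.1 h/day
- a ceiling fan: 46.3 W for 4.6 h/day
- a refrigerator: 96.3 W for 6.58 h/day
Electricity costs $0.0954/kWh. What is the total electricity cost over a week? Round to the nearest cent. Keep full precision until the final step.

$5.57

portable space heater: 1310 W × 5.3 h × 7 d = 48,601 Wh = 48.6 kWh
television: 60.2 W × 9.1 h × 7 d = 3,835 Wh = 3.835 kWh
ceiling fan: 46.3 W × 4.6 h × 7 d = 1,491 Wh = 1.491 kWh
refrigerator: 96.3 W × 6.58 h × 7 d = 4,436 Wh = 4.436 kWh
Total energy = 48.6 + 3.835 + 1.491 + 4.436 = 58.36 kWh
Cost = 58.36 kWh × $0.0954 = $5.57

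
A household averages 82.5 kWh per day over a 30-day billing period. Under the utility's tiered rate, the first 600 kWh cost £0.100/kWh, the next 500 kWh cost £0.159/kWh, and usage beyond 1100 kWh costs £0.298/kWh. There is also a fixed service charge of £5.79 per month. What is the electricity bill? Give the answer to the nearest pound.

£555

Usage = 82.5 kWh/day × 30 days = 2475 kWh
First 600 kWh × £0.100 = £60.00
Next 500 kWh × £0.159 = £79.50
Remaining 1375 kWh × £0.298 = £409.75
Energy charge = £549.25; + service £5.79 = £555.04 ≈ £555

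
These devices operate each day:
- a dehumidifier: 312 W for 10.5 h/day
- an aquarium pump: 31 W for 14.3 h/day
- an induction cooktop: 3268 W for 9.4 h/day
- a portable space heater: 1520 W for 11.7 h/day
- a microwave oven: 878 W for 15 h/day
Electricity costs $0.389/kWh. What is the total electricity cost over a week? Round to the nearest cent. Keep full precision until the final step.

dehumidifier: 312 W × 10.5 h × 7 d = 22,932 Wh = 22.93 kWh
aquarium pump: 31 W × 14.3 h × 7 d = 3,103 Wh = 3.103 kWh
induction cooktop: 3268 W × 9.4 h × 7 d = 215,034 Wh = 215 kWh
portable space heater: 1520 W × 11.7 h × 7 d = 124,488 Wh = 124.5 kWh
microwave oven: 878 W × 15 h × 7 d = 92,190 Wh = 92.19 kWh
Total energy = 22.93 + 3.103 + 215 + 124.5 + 92.19 = 457.7 kWh
Cost = 457.7 kWh × $0.389 = $178.06

$178.06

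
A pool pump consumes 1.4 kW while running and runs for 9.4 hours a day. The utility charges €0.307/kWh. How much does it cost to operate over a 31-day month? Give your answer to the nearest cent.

Energy = 1400 W × 9.4 h/day × 31 days = 407,960 Wh = 408 kWh
Cost = 408 kWh × €0.307/kWh = €125.24

€125.24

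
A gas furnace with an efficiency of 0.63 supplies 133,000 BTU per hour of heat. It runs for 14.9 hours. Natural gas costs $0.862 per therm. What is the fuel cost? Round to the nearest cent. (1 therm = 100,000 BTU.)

Heat delivered = 133,000 BTU/h × 14.9 h = 1,981,700 BTU
Gas input = 1,981,700 / 0.63 = 3,145,556 BTU
= 3,145,556 / 100,000 = 31.46 therm
Cost = 31.46 × $0.862/therm = $27.11

$27.11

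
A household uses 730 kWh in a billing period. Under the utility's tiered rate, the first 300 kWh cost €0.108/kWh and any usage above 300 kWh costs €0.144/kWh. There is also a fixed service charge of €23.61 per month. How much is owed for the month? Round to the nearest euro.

First 300 kWh × €0.108 = €32.40
Remaining 430 kWh × €0.144 = €61.92
Energy charge = €94.32; + service €23.61 = €117.93 ≈ €118

€118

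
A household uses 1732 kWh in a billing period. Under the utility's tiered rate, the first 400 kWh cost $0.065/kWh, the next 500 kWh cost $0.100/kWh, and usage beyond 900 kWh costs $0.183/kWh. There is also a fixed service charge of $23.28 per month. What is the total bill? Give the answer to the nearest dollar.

First 400 kWh × $0.065 = $26.00
Next 500 kWh × $0.100 = $50.00
Remaining 832 kWh × $0.183 = $152.26
Energy charge = $228.26; + service $23.28 = $251.54 ≈ $252

$252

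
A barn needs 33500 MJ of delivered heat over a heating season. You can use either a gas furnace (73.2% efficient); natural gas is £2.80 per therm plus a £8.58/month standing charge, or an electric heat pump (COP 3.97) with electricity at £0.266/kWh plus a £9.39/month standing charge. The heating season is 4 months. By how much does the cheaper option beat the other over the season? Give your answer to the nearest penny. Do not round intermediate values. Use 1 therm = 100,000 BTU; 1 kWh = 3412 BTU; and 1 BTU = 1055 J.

Heat load = 33500 MJ = 33,500,000,000 J / 1055 = 31,753,555 BTU
Gas: input = 31,753,555 / 0.732 = 43,379,173 BTU = 433.8 therm → 433.8 × £2.80 = £1,214.62; + 4 × £8.58 standing = £1,248.94
Heat pump: 31,753,555 BTU / 3412 = 9,306 kWh heat; / 3.97 = 2,344 kWh in → × £0.266 = £623.55; + 4 × £9.39 standing = £661.11
Difference = |£1,248.94 − £661.11| = £587.82

£587.82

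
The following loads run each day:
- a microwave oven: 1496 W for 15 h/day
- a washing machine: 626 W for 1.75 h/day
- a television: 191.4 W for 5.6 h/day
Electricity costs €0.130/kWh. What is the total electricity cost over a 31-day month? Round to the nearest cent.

€99.17

microwave oven: 1496 W × 15 h × 31 d = 695,640 Wh = 695.6 kWh
washing machine: 626 W × 1.75 h × 31 d = 33,960 Wh = 33.96 kWh
television: 191.4 W × 5.6 h × 31 d = 33,227 Wh = 33.23 kWh
Total energy = 695.6 + 33.96 + 33.23 = 762.8 kWh
Cost = 762.8 kWh × €0.130 = €99.17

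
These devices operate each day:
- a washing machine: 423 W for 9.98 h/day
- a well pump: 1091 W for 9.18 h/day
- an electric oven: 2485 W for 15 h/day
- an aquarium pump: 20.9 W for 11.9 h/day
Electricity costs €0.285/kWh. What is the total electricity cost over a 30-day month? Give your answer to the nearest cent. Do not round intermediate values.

washing machine: 423 W × 9.98 h × 30 d = 126,646 Wh = 126.6 kWh
well pump: 1091 W × 9.18 h × 30 d = 300,461 Wh = 300.5 kWh
electric oven: 2485 W × 15 h × 30 d = 1,118,250 Wh = 1,118 kWh
aquarium pump: 20.9 W × 11.9 h × 30 d = 7,461 Wh = 7.461 kWh
Total energy = 126.6 + 300.5 + 1,118 + 7.461 = 1,553 kWh
Cost = 1,553 kWh × €0.285 = €442.55

€442.55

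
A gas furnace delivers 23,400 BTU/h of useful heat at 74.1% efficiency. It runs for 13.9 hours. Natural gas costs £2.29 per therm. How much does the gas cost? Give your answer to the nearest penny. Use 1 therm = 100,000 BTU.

Heat delivered = 23,400 BTU/h × 13.9 h = 325,260 BTU
Gas input = 325,260 / 0.741 = 438,947 BTU
= 438,947 / 100,000 = 4.389 therm
Cost = 4.389 × £2.29/therm = £10.05

£10.05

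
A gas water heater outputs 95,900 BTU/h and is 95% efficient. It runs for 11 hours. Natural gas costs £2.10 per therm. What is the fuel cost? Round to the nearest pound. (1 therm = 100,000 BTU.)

Heat delivered = 95,900 BTU/h × 11 h = 1,054,900 BTU
Gas input = 1,054,900 / 0.95 = 1,110,421 BTU
= 1,110,421 / 100,000 = 11.1 therm
Cost = 11.1 × £2.10/therm = £23.32 ≈ £23

£23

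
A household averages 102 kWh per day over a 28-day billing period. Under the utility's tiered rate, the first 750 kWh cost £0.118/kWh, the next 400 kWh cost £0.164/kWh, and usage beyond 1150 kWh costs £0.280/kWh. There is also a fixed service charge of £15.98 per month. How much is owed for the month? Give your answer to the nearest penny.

£647.76

Usage = 102 kWh/day × 28 days = 2856 kWh
First 750 kWh × £0.118 = £88.50
Next 400 kWh × £0.164 = £65.60
Remaining 1706 kWh × £0.280 = £477.68
Energy charge = £631.78; + service £15.98 = £647.76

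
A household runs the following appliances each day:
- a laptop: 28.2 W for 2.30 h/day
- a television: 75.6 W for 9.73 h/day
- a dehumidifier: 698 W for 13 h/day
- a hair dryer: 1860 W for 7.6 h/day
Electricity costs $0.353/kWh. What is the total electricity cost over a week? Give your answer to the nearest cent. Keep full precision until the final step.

laptop: 28.2 W × 2.30 h × 7 d = 454 Wh = 0.454 kWh
television: 75.6 W × 9.73 h × 7 d = 5,149 Wh = 5.149 kWh
dehumidifier: 698 W × 13 h × 7 d = 63,518 Wh = 63.52 kWh
hair dryer: 1860 W × 7.6 h × 7 d = 98,952 Wh = 98.95 kWh
Total energy = 0.454 + 5.149 + 63.52 + 98.95 = 168.1 kWh
Cost = 168.1 kWh × $0.353 = $59.33

$59.33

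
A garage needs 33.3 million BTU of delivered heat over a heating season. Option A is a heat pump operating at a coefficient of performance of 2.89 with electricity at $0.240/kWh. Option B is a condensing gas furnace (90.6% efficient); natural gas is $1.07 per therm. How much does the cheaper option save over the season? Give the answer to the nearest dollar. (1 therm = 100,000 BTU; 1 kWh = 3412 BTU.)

Heat load = 33.3 × 10⁶ BTU = 33,300,000 BTU
Gas: input = 33,300,000 / 0.906 = 36,754,967 BTU = 367.5 therm → 367.5 × $1.07 = $393.28
Heat pump: 33,300,000 BTU / 3412 = 9,760 kWh heat; / 2.89 = 3,377 kWh in → × $0.240 = $810.49
Difference = |$393.28 − $810.49| = $417.21 ≈ $417

$417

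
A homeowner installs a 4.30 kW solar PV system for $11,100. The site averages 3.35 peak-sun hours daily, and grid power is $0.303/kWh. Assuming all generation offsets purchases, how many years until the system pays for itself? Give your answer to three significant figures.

6.97 years

Daily generation = 4.30 kW × 3.35 h = 14.4 kWh
Annual generation = 14.4 × 365 = 5257.8 kWh
Annual savings = 5257.8 × $0.303 = $1,593.12
Payback = $11,100 / $1,593.12 = 6.97 years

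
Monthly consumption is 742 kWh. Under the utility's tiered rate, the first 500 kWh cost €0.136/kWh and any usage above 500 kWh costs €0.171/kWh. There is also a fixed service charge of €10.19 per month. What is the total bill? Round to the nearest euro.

First 500 kWh × €0.136 = €68.00
Remaining 242 kWh × €0.171 = €41.38
Energy charge = €109.38; + service €10.19 = €119.57 ≈ €120

€120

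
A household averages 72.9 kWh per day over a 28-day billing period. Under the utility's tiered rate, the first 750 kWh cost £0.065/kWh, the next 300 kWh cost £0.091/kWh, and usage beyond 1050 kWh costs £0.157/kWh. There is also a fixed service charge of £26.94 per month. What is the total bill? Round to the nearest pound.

£259

Usage = 72.9 kWh/day × 28 days = 2041.2 kWh
First 750 kWh × £0.065 = £48.75
Next 300 kWh × £0.091 = £27.30
Remaining 991.2 kWh × £0.157 = £155.62
Energy charge = £231.67; + service £26.94 = £258.61 ≈ £259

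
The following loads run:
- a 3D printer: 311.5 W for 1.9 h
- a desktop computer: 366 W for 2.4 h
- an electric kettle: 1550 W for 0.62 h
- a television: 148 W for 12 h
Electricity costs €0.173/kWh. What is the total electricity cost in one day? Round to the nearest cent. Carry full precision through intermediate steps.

3D printer: 311.5 W × 1.9 h = 592 Wh = 0.5918 kWh
desktop computer: 366 W × 2.4 h = 878 Wh = 0.8784 kWh
electric kettle: 1550 W × 0.62 h = 961 Wh = 0.961 kWh
television: 148 W × 12 h = 1,776 Wh = 1.776 kWh
Total energy = 0.5918 + 0.8784 + 0.961 + 1.776 = 4.207 kWh
Cost = 4.207 kWh × €0.173 = €0.73

€0.73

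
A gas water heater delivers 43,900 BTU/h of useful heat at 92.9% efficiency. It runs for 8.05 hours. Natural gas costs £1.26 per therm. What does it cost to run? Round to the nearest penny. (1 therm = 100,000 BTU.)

£4.79

Heat delivered = 43,900 BTU/h × 8.05 h = 353,395 BTU
Gas input = 353,395 / 0.929 = 380,404 BTU
= 380,404 / 100,000 = 3.804 therm
Cost = 3.804 × £1.26/therm = £4.79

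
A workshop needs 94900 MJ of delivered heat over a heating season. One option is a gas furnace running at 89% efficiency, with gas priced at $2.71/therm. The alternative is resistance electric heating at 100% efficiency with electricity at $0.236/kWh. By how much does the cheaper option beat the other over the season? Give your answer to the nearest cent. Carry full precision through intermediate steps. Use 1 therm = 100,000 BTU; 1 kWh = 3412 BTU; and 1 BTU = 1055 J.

Heat load = 94900 MJ = 94,900,000,000 J / 1055 = 89,952,607 BTU
Gas: input = 89,952,607 / 0.89 = 101,070,345 BTU = 1,011 therm → 1,011 × $2.71 = $2,739.01
Electric: 89,952,607 BTU / 3412 = 26,360 kWh → × $0.236 = $6,221.81
Difference = |$2,739.01 − $6,221.81| = $3,482.80

$3482.80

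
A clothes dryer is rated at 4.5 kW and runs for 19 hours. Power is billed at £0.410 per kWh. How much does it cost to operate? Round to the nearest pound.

£35

Energy = 4500 W × 19 h = 85,500 Wh = 85.5 kWh
Cost = 85.5 kWh × £0.410/kWh = £35.05 ≈ £35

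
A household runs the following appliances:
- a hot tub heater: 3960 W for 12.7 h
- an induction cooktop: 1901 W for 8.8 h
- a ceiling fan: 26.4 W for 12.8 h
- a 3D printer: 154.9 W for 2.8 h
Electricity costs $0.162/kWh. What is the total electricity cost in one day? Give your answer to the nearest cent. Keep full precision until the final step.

$10.98

hot tub heater: 3960 W × 12.7 h = 50,292 Wh = 50.29 kWh
induction cooktop: 1901 W × 8.8 h = 16,729 Wh = 16.73 kWh
ceiling fan: 26.4 W × 12.8 h = 338 Wh = 0.3379 kWh
3D printer: 154.9 W × 2.8 h = 434 Wh = 0.4337 kWh
Total energy = 50.29 + 16.73 + 0.3379 + 0.4337 = 67.79 kWh
Cost = 67.79 kWh × $0.162 = $10.98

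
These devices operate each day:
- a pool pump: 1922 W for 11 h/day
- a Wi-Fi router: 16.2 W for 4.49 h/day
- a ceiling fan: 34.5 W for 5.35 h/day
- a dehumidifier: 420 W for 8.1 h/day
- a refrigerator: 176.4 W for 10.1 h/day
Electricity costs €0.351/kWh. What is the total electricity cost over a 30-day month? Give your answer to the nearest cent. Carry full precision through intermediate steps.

pool pump: 1922 W × 11 h × 30 d = 634,260 Wh = 634.3 kWh
Wi-Fi router: 16.2 W × 4.49 h × 30 d = 2,182 Wh = 2.182 kWh
ceiling fan: 34.5 W × 5.35 h × 30 d = 5,537 Wh = 5.537 kWh
dehumidifier: 420 W × 8.1 h × 30 d = 102,060 Wh = 102.1 kWh
refrigerator: 176.4 W × 10.1 h × 30 d = 53,449 Wh = 53.45 kWh
Total energy = 634.3 + 2.182 + 5.537 + 102.1 + 53.45 = 797.5 kWh
Cost = 797.5 kWh × €0.351 = €279.92

€279.92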